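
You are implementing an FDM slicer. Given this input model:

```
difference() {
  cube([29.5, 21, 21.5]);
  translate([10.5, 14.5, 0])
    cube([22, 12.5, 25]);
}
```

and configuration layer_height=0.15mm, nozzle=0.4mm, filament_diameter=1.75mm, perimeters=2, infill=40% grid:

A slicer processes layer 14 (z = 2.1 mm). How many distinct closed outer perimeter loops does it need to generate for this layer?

1

At z = 2.1 mm: the cube (footprint 29.5×21) is included at this height; the 22×12.5 cube at (10.5, 14.5) contributes its full rectangle; Taking the first minus the rest: starting from the 29.5×21 cube, the 22×12.5 cube at (10.5, 14.5) partially overlaps it — only the 123.50 mm² overlap (of its 275.00 mm²) is removed, clipping the outline — 1 connected region. The result has 1 disconnected region.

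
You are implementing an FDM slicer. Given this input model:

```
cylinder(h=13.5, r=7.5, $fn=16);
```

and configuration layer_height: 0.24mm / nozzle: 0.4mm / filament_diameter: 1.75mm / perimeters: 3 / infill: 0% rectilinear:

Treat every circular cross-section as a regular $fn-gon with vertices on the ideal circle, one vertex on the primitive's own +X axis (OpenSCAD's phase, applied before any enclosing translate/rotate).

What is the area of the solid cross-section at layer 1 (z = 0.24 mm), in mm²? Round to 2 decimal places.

172.21 mm²

At z = 0.24 mm: the r=7.5 cylinder gives a regular 16-gon of circumradius 7.5 (constant along its height) (area = (16/2)·7.500²·sin(360°/16) = 172.21 mm²). Overall, the cross-section is a single solid region. Net area = 172.21 mm².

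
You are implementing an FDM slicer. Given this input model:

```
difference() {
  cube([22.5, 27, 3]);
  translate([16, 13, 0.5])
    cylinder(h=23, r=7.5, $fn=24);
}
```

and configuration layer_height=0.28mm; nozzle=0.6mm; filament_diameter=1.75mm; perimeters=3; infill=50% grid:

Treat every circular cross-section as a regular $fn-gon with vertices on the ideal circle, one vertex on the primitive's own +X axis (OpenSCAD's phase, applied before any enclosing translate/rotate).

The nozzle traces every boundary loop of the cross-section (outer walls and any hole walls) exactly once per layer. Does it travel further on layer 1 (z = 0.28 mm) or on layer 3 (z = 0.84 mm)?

Layer 1 (z = 0.28): the 22.5×27 cube contributes its full rectangle (perimeter 99.00 mm); the cylinder at (16, 13) does not reach this height (z outside [0.5, 23.5]); Subtracting the remaining from the first: none of the subtracted shapes is present at this height, so the 22.5×27 cube is unchanged — boundary = 99.00 mm. So its perimeter = 99.00 mm. Layer 3 (z = 0.84): the cube (footprint 22.5×27) is included at this height (perimeter 99.00 mm); the r=7.5 cylinder at (16, 13) gives a regular 24-gon of circumradius 7.5 (constant along its height) (perimeter = 2·24·7.500·sin(180°/24) = 46.99 mm); After the difference (first − rest): starting from the 22.5×27 cube, the r=7.5 cylinder at (16, 13) partially overlaps it — only the 169.98 mm² overlap (of its 174.70 mm²) is removed, clipping the outline — boundary = 130.71 mm. So its perimeter = 130.71 mm. Layer 3 is larger (130.71 vs 99.00 mm).

layer 3 (z = 0.84 mm)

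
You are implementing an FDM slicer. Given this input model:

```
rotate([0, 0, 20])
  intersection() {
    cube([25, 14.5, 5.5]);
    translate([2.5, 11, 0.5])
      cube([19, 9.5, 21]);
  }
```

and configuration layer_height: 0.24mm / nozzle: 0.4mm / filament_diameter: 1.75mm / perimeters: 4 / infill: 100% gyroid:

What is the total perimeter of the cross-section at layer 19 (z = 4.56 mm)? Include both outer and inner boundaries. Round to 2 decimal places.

45.00 mm

At z = 4.56 mm: the cube (footprint 25×14.5) is included at this height (perimeter 79.00 mm); the cube at (2.5, 11) (footprint 19×9.5) is included at this height (perimeter 57.00 mm); Keeping only the common overlap: the 19×9.5 cube at (2.5, 11) partially overlaps the 25×14.5 cube; clipping to the common part keeps 66.50 mm² — boundary = 45.00 mm; (rotated 20° about Z; rotation is an isometry so areas/perimeters/island counts are preserved). Overall, the cross-section is a single solid region. Total boundary length (outer) = 45.00 mm.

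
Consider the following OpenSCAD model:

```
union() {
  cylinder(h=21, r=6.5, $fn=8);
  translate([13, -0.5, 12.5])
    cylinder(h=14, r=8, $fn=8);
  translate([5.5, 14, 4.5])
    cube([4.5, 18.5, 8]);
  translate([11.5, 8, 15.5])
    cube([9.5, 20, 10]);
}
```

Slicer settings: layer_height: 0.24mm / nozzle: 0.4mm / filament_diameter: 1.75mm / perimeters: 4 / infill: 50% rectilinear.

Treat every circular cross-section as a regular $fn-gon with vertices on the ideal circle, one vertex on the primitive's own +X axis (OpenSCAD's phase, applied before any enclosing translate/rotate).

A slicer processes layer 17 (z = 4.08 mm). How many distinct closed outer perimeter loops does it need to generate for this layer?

At z = 4.08 mm: the r=6.5 cylinder gives a regular 8-gon of circumradius 6.5 (constant along its height); the cylinder at (13, -0.5) is absent (z outside [12.5, 26.5]); the cube at (5.5, 14) is absent (z outside [4.5, 12.5]); the cube at (11.5, 8) is absent (z outside [15.5, 25.5]); Merging all regions: only the r=6.5 cylinder is present, so the union is just that shape — 1 connected region. The result has 1 disconnected region.

1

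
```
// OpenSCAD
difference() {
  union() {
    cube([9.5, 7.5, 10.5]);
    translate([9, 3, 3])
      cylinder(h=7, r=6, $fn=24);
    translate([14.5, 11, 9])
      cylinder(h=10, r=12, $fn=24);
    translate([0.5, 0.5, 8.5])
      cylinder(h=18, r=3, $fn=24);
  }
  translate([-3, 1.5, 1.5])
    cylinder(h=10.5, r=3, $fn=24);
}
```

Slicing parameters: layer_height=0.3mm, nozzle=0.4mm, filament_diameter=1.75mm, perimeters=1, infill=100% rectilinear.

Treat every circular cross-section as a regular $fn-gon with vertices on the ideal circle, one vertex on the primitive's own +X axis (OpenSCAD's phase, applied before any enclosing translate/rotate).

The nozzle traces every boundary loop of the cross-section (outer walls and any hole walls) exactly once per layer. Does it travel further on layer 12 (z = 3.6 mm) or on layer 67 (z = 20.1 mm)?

layer 12 (z = 3.6 mm)

Layer 12 (z = 3.6): the 9.5×7.5 cube contributes its full rectangle (perimeter 34.00 mm); the cylinder at (9, 3): section is a regular 24-gon, circumradius r=6 (perimeter = 2·24·6.000·sin(180°/24) = 37.59 mm); the cylinder at (14.5, 11) does not reach this height (z outside [9, 19]); the cylinder at (0.5, 0.5) is not intersected at this z (z outside [8.5, 26.5]); Merging all regions: the regions partially overlap (shared area 44.89 mm²), so the edge portions inside another operand are dropped and the merged outline is re-measured after clipping — boundary = 45.73 mm; the r=3 cylinder at (-3, 1.5) gives a regular 24-gon of circumradius 3 (constant along its height) (perimeter = 2·24·3.000·sin(180°/24) = 18.80 mm); After the difference (first − rest): starting from the result so far, the r=3 cylinder at (-3, 1.5) misses the remaining region (no effect) — boundary = 45.73 mm. So its perimeter = 45.73 mm. Layer 67 (z = 20.1): the cube is not intersected at this z (z outside [0, 10.5]); the cylinder at (9, 3) does not reach this height (z outside [3, 10]); the cylinder at (14.5, 11) is absent (z outside [9, 19]); the r=3 cylinder at (0.5, 0.5) contributes a regular 24-gon of circumradius 3 (perimeter = 2·24·3.000·sin(180°/24) = 18.80 mm); Merging all regions: only the r=3 cylinder at (0.5, 0.5) is present, so the union is just that shape — boundary = 18.80 mm; the cylinder at (-3, 1.5) does not reach this height (z outside [1.5, 12]); After the difference (first − rest): none of the subtracted shapes is present at this height, so the result so far is unchanged — boundary = 18.80 mm. So its perimeter = 18.80 mm. Layer 12 is larger (45.73 vs 18.80 mm).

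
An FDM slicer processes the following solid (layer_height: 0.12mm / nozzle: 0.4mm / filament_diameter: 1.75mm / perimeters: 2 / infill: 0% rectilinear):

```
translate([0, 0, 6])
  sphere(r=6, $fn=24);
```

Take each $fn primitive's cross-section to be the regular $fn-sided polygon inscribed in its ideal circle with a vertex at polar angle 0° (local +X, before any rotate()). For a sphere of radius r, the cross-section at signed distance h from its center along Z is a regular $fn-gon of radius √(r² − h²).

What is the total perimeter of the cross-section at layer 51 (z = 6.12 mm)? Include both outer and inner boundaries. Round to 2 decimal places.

At z = 6.12 mm: the r=6 sphere contributes a regular 24-gon of circumradius √(6²−0.12²) = 5.999 (perimeter = 2·24·5.999·sin(180°/24) = 37.58 mm). Overall, the cross-section is a single solid region. Total boundary length (outer) = 37.58 mm.

37.58 mm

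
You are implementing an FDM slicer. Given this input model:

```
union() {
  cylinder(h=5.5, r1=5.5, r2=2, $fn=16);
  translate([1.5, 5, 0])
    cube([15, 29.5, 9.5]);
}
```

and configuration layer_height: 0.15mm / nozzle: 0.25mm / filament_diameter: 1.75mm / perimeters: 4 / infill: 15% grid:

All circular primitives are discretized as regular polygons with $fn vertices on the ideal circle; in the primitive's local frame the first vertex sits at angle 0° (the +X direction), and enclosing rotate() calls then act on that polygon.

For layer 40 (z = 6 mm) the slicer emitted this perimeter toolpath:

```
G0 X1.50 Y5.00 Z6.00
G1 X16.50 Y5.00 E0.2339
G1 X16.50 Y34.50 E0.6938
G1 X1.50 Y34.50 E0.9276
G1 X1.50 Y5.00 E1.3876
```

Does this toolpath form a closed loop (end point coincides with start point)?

yes

Start point (G0): (1.50, 5.00). End point (last G1): the path returns to the start — closed.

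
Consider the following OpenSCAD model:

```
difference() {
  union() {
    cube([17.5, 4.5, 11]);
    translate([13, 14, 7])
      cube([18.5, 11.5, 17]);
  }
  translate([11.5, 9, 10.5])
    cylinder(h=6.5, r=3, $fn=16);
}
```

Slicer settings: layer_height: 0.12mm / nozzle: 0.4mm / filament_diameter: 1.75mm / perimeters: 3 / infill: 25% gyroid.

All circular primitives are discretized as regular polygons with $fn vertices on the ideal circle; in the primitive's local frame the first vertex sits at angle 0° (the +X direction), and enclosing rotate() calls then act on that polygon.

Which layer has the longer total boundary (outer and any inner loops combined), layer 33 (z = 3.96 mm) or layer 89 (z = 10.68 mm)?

layer 89 (z = 10.68 mm)

Layer 33 (z = 3.96): the cube is present — its section is the full 17.5×4.5 rectangle (perimeter 44.00 mm); the cube at (13, 14) is not intersected at this z (z outside [7, 24]); Combining (union): only the 17.5×4.5 cube is present, so the union is just that shape — boundary = 44.00 mm; the cylinder at (11.5, 9) is not intersected at this z (z outside [10.5, 17]); Subtracting the remaining from the first: none of the subtracted shapes is present at this height, so the result so far is unchanged — boundary = 44.00 mm. So its perimeter = 44.00 mm. Layer 89 (z = 10.68): the cube (footprint 17.5×4.5) is included at this height (perimeter 44.00 mm); the cube at (13, 14) (footprint 18.5×11.5) is included at this height (perimeter 60.00 mm); Taking the union: the 2 present regions are separate (no shared area or edge), so areas and boundary lengths simply add and each stays a separate island — boundary = 104.00 mm; the r=3 cylinder at (11.5, 9) contributes a regular 16-gon of circumradius 3 (perimeter = 2·16·3.000·sin(180°/16) = 18.73 mm); After the difference (first − rest): starting from that combined region, the r=3 cylinder at (11.5, 9) misses the remaining region (no effect) — boundary = 104.00 mm. So its perimeter = 104.00 mm. Layer 89 is larger (104.00 vs 44.00 mm).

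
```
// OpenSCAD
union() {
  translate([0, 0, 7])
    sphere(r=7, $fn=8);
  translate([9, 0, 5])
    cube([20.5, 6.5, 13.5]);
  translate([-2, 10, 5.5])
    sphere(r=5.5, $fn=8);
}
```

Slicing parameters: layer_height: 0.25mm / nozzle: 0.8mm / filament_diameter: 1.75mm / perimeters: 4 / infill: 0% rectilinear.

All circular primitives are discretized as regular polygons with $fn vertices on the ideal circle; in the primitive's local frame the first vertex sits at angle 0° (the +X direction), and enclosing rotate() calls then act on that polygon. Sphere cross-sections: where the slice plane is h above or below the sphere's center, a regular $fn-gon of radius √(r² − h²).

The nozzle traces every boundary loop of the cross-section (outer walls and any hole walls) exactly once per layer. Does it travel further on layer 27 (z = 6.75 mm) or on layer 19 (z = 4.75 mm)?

Layer 27 (z = 6.75): the r=7 sphere slices to a regular 8-gon of circumradius 6.996 (√(r²−h²) with h=0.25 from center) (perimeter = 2·8·6.996·sin(180°/8) = 42.83 mm); the 20.5×6.5 cube at (9, 0) contributes its full rectangle (perimeter 54.00 mm); the sphere at (-2, 10): section is a regular 8-gon, circumradius = √(r²−h²) = √(5.5²−1.25²) = 5.356 (perimeter = 2·8·5.356·sin(180°/8) = 32.79 mm); Combining (union): the regions partially overlap (shared area 5.85 mm²), so the edge portions inside another operand are dropped and the merged outline is re-measured after clipping — boundary = 117.39 mm. So its perimeter = 117.39 mm. Layer 19 (z = 4.75): the sphere: section is a regular 8-gon, circumradius = √(r²−h²) = √(7²−2.25²) = 6.629 (perimeter = 2·8·6.629·sin(180°/8) = 40.59 mm); the cube at (9, 0) does not reach this height (z outside [5, 18.5]); the r=5.5 sphere at (-2, 10) contributes a regular 8-gon of circumradius √(5.5²−0.75²) = 5.449 (perimeter = 2·8·5.449·sin(180°/8) = 33.36 mm); Merging all regions: the regions partially overlap (shared area 4.38 mm²), so the edge portions inside another operand are dropped and the merged outline is re-measured after clipping — boundary = 63.09 mm. So its perimeter = 63.09 mm. Layer 27 is larger (117.39 vs 63.09 mm).

layer 27 (z = 6.75 mm)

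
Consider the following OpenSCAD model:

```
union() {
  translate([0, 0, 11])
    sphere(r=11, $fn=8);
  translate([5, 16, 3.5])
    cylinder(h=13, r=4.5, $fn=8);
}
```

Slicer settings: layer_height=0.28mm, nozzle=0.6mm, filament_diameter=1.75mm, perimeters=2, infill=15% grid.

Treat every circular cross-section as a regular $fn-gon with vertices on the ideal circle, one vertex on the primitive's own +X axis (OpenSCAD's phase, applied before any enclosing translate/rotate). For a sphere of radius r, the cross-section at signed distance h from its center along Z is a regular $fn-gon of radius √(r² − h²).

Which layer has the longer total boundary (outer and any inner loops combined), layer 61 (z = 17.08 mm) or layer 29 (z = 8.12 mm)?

Layer 61 (z = 17.08): the r=11 sphere slices to a regular 8-gon of circumradius 9.167 (√(r²−h²) with h=6.08 from center) (perimeter = 2·8·9.167·sin(180°/8) = 56.13 mm); the cylinder at (5, 16) is absent (z outside [3.5, 16.5]); Merging all regions: only the r=11 sphere is present, so the union is just that shape — boundary = 56.13 mm. So its perimeter = 56.13 mm. Layer 29 (z = 8.12): the r=11 sphere slices to a regular 8-gon of circumradius 10.616 (√(r²−h²) with h=2.88 from center) (perimeter = 2·8·10.616·sin(180°/8) = 65.00 mm); the r=4.5 cylinder at (5, 16) contributes a regular 8-gon of circumradius 4.5 (perimeter = 2·8·4.500·sin(180°/8) = 27.55 mm); Combining (union): the 2 present regions are separate (no shared area or edge), so areas and boundary lengths simply add and each stays a separate island — boundary = 92.56 mm. So its perimeter = 92.56 mm. Layer 29 is larger (92.56 vs 56.13 mm).

layer 29 (z = 8.12 mm)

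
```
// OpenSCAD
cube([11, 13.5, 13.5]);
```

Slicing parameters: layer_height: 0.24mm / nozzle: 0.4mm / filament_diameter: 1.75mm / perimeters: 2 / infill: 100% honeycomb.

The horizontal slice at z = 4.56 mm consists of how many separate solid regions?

At z = 4.56 mm: the cube (footprint 11×13.5) is included at this height. The result has 1 disconnected region.

1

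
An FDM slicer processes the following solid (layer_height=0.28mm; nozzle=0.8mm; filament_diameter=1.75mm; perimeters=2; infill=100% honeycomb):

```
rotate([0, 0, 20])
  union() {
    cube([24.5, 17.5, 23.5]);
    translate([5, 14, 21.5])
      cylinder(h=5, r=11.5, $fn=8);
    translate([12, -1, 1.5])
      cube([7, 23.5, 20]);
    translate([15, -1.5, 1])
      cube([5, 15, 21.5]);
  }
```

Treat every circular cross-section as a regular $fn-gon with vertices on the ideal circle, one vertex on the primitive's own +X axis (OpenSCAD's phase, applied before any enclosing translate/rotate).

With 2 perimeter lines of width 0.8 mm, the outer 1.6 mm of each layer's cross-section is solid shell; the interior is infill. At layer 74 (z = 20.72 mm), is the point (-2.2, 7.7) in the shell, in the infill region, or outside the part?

shell

At z = 20.72 mm: the 24.5×17.5 cube contributes its full rectangle; the cylinder at (5, 14) is not intersected at this z (z outside [21.5, 26.5]); the 7×23.5 cube at (12, -1) contributes its full rectangle; the cube at (15, -1.5) is present — its section is the full 5×15 rectangle; Taking the union: the regions partially overlap (shared area 194.00 mm²), so overlapping operands fuse into one piece — 1 connected region; (whole slice rotated 20° about Z — lengths, areas and connectivity unchanged). Overall, the cross-section is a single solid region. Undo the 20° rotation: the query point maps to (0.566, 7.988) in the un-rotated model frame. The nearest boundary edge runs (0.00, 0.00)→(0.00, 17.50); distance from the point to it = 0.57 mm. The point is inside the cross-section, 0.57 mm from the nearest boundary — within the 1.6 mm shell band (2 × 0.8).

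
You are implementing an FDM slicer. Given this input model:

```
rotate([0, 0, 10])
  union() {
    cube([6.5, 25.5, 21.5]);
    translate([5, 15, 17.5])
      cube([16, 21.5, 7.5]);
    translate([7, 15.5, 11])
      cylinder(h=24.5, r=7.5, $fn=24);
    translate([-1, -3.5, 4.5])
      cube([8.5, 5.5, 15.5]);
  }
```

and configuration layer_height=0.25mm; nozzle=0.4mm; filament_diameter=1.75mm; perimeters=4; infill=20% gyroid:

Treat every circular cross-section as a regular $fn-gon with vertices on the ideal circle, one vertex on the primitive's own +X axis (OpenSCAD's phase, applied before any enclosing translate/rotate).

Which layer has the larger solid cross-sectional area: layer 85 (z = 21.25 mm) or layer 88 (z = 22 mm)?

Layer 85 (z = 21.25): the cube (footprint 6.5×25.5) is included at this height (area 165.75 mm²); the 16×21.5 cube at (5, 15) contributes its full rectangle (area 344.00 mm²); the r=7.5 cylinder at (7, 15.5) contributes a regular 24-gon of circumradius 7.5 (area = (24/2)·7.500²·sin(360°/24) = 174.70 mm²); the cube at (-1, -3.5) is absent (z outside [4.5, 20]); Merging all regions: the regions partially overlap — summed areas 684.45 mm² minus the doubly-counted overlap 145.44 mm² gives 539.02 mm² — area = 539.02 mm²; (rotated 10° about Z; rotation is an isometry so areas/perimeters/island counts are preserved). So its area = 539.02 mm². Layer 88 (z = 22): the cube is absent (z outside [0, 21.5]); the cube at (5, 15) is present — its section is the full 16×21.5 rectangle (area 344.00 mm²); the r=7.5 cylinder at (7, 15.5) gives a regular 24-gon of circumradius 7.5 (constant along its height) (area = (24/2)·7.500²·sin(360°/24) = 174.70 mm²); the cube at (-1, -3.5) is absent (z outside [4.5, 20]); Merging all regions: the regions partially overlap — summed areas 518.70 mm² minus the doubly-counted overlap 63.15 mm² gives 455.56 mm² — area = 455.56 mm²; (rotated 10° about Z; rotation is an isometry so areas/perimeters/island counts are preserved). So its area = 455.56 mm². Layer 85 is larger (539.02 vs 455.56 mm²).

layer 85 (z = 21.25 mm)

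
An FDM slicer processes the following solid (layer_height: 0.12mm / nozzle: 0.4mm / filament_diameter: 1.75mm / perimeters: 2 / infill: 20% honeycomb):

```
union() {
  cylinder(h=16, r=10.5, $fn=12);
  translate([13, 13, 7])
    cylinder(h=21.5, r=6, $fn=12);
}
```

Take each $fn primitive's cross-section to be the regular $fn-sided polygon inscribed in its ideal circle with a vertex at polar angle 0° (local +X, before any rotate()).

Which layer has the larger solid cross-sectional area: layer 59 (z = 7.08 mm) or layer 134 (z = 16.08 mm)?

Layer 59 (z = 7.08): the r=10.5 cylinder gives a regular 12-gon of circumradius 10.5 (constant along its height) (area = (12/2)·10.500²·sin(360°/12) = 330.75 mm²); the r=6 cylinder at (13, 13) contributes a regular 12-gon of circumradius 6 (area = (12/2)·6.000²·sin(360°/12) = 108.00 mm²); Taking the union: the 2 present regions are separate (no shared area or edge), so areas and boundary lengths simply add and each stays a separate island — area = 438.75 mm². So its area = 438.75 mm². Layer 134 (z = 16.08): the cylinder is not intersected at this z (z outside [0, 16]); the r=6 cylinder at (13, 13) gives a regular 12-gon of circumradius 6 (constant along its height) (area = (12/2)·6.000²·sin(360°/12) = 108.00 mm²); Merging all regions: only the r=6 cylinder at (13, 13) is present, so the union is just that shape — area = 108.00 mm². So its area = 108.00 mm². Layer 59 is larger (438.75 vs 108.00 mm²).

layer 59 (z = 7.08 mm)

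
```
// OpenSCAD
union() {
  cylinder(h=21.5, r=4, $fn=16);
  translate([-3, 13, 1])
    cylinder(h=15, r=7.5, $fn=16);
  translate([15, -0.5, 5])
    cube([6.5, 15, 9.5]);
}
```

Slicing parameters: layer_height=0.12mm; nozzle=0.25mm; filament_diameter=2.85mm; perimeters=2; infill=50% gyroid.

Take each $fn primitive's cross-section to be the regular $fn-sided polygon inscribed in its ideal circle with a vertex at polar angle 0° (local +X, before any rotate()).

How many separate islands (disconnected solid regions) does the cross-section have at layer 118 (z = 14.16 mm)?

3

At z = 14.16 mm: the r=4 cylinder gives a regular 16-gon of circumradius 4 (constant along its height); the r=7.5 cylinder at (-3, 13) gives a regular 16-gon of circumradius 7.5 (constant along its height); the cube at (15, -0.5) is present — its section is the full 6.5×15 rectangle; Merging all regions: the 3 present regions are separate (no shared area or edge), so areas and boundary lengths simply add and each stays a separate island — 3 connected regions. Overall, the cross-section has 3 separate islands. Island count = 3.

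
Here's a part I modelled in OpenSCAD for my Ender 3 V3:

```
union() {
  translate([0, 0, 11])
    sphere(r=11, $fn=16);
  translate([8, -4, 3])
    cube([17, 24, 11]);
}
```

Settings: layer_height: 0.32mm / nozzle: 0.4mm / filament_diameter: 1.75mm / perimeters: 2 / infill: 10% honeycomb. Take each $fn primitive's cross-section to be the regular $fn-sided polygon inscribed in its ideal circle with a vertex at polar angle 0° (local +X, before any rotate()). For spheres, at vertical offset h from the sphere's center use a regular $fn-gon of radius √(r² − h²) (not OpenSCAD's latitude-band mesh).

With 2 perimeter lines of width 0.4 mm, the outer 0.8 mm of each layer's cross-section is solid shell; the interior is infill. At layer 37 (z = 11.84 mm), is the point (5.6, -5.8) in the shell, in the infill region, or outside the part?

At z = 11.84 mm: the sphere: section is a regular 16-gon, circumradius = √(r²−h²) = √(11²−0.84²) = 10.968; the cube at (8, -4) (footprint 17×24) is included at this height; Combining (union): the regions partially overlap (shared area 24.39 mm²), so overlapping operands fuse into one piece — 1 connected region. Overall, the cross-section is a single solid region. The nearest boundary edge runs (7.76, -7.76)→(4.20, -10.13); distance from the point to it = 2.82 mm. The point is inside the cross-section and 2.82 mm from the nearest boundary — more than the 0.8 mm shell width (2 × 0.4), so it's in the infill interior.

infill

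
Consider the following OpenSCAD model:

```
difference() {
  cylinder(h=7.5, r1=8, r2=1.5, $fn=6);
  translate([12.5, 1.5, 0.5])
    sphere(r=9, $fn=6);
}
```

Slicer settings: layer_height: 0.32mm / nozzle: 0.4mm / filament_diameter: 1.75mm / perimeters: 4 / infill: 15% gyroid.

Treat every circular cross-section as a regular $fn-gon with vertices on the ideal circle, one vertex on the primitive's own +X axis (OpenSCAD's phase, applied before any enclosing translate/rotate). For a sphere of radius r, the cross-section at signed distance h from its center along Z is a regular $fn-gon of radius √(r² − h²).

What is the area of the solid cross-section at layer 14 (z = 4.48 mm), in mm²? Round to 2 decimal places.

At z = 4.48 mm: the cone (r1=8→r2=1.5) has section circumradius 4.117 here — a regular 6-gon (area = (6/2)·4.117²·sin(360°/6) = 44.04 mm²); the r=9 sphere at (12.5, 1.5) contributes a regular 6-gon of circumradius √(9²−3.98²) = 8.072 (area = (6/2)·8.072²·sin(360°/6) = 169.29 mm²); After the difference (first − rest): starting from the cone (44.04 mm²), the r=9 sphere at (12.5, 1.5) misses the remaining region (no effect) — area = 44.04 mm². Overall, the cross-section is a single solid region. Net area = 44.04 mm².

44.04 mm²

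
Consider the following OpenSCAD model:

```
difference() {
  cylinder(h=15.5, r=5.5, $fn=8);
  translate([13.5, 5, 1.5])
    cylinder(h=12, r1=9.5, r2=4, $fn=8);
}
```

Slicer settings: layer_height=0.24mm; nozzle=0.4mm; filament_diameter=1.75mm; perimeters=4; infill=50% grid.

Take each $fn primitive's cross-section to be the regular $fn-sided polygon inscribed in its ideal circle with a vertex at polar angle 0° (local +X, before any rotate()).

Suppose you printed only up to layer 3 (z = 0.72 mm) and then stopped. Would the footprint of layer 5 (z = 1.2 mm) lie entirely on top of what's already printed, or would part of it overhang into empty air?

entirely on top

Compare the two slices. At z = 0.72: the r=5.5 cylinder gives a regular 8-gon of circumradius 5.5 (constant along its height) (area = (8/2)·5.500²·sin(360°/8) = 85.56 mm²); the cone at (13.5, 5) is not intersected at this z (z outside [1.5, 13.5]); After the difference (first − rest): none of the subtracted shapes is present at this height, so the r=5.5 cylinder is unchanged — area = 85.56 mm². At z = 1.2: the cylinder: section is a regular 8-gon, circumradius r=5.5 (area = (8/2)·5.500²·sin(360°/8) = 85.56 mm²); the cone at (13.5, 5) does not reach this height (z outside [1.5, 13.5]); After the difference (first − rest): none of the subtracted shapes is present at this height, so the r=5.5 cylinder is unchanged — area = 85.56 mm². Checking containment: the cross-section at z = 1.2 is a subset of the cross-section at z = 0.72.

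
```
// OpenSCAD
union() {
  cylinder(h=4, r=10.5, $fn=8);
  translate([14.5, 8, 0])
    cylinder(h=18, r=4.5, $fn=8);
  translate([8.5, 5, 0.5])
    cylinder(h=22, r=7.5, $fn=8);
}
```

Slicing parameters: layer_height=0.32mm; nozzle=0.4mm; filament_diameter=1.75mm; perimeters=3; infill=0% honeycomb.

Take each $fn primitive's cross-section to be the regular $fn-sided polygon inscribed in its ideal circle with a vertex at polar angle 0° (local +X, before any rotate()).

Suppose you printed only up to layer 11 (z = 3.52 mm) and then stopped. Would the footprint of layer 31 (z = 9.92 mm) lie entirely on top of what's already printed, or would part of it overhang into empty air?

Compare the two slices. At z = 3.52: the r=10.5 cylinder contributes a regular 8-gon of circumradius 10.5 (area = (8/2)·10.500²·sin(360°/8) = 311.83 mm²); the r=4.5 cylinder at (14.5, 8) contributes a regular 8-gon of circumradius 4.5 (area = (8/2)·4.500²·sin(360°/8) = 57.28 mm²); the r=7.5 cylinder at (8.5, 5) gives a regular 8-gon of circumradius 7.5 (constant along its height) (area = (8/2)·7.500²·sin(360°/8) = 159.10 mm²); Merging all regions: the regions partially overlap — summed areas 528.21 mm² minus the doubly-counted overlap 97.57 mm² gives 430.64 mm² — area = 430.64 mm². At z = 9.92: the cylinder does not reach this height (z outside [0, 4]); the cylinder at (14.5, 8): section is a regular 8-gon, circumradius r=4.5 (area = (8/2)·4.500²·sin(360°/8) = 57.28 mm²); the r=7.5 cylinder at (8.5, 5) gives a regular 8-gon of circumradius 7.5 (constant along its height) (area = (8/2)·7.500²·sin(360°/8) = 159.10 mm²); Combining (union): the regions partially overlap — summed areas 216.37 mm² minus the doubly-counted overlap 28.73 mm² gives 187.64 mm² — area = 187.64 mm². Checking containment: the cross-section at z = 9.92 is a subset of the cross-section at z = 3.52.

entirely on top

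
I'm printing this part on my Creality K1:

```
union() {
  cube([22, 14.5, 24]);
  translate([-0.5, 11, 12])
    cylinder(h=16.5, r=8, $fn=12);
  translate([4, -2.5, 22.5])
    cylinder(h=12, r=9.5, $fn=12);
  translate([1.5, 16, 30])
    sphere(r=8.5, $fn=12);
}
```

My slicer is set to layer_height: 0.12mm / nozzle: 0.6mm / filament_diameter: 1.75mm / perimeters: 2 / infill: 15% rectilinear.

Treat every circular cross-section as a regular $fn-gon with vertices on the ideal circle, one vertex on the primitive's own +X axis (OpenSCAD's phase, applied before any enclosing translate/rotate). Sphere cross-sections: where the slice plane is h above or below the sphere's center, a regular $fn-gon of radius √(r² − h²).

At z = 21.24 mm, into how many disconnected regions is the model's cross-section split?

At z = 21.24 mm: the cube (footprint 22×14.5) is included at this height; the cylinder at (-0.5, 11): section is a regular 12-gon, circumradius r=8; the cylinder at (4, -2.5) does not reach this height (z outside [22.5, 34.5]); the sphere at (1.5, 16) is not intersected at this z (|z−center|=8.760 > r=8.5); Merging all regions: the regions partially overlap (shared area 68.64 mm²), so overlapping operands fuse into one piece — 1 connected region. The result has 1 disconnected region.

1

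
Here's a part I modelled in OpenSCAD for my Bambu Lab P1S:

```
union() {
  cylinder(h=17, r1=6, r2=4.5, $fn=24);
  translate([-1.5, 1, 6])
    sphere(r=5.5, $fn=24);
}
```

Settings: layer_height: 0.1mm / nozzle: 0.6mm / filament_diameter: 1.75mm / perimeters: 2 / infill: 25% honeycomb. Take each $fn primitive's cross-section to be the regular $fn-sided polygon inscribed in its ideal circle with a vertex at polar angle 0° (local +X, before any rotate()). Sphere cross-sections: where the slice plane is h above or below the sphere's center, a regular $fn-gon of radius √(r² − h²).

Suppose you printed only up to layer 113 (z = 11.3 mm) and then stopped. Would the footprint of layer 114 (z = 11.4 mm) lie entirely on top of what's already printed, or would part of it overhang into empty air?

entirely on top

Compare the two slices. At z = 11.3: the cone: at t=0.665 of its height the radius interpolates to r₁+(r₂−r₁)t = 5.003, giving a regular 24-gon of that circumradius (area = (24/2)·5.003²·sin(360°/24) = 77.74 mm²); the r=5.5 sphere at (-1.5, 1) contributes a regular 24-gon of circumradius √(5.5²−5.3²) = 1.470 (area = (24/2)·1.470²·sin(360°/24) = 6.71 mm²); Merging all regions: the r=5.5 sphere at (-1.5, 1) lies entirely inside the cone, so the union is just the cone — area = 77.74 mm². At z = 11.4: the cone (r1=6→r2=4.5) has section circumradius 4.994 here — a regular 24-gon (area = (24/2)·4.994²·sin(360°/24) = 77.46 mm²); the sphere at (-1.5, 1): section is a regular 24-gon, circumradius = √(r²−h²) = √(5.5²−5.4²) = 1.044 (area = (24/2)·1.044²·sin(360°/24) = 3.39 mm²); Taking the union: the r=5.5 sphere at (-1.5, 1) lies entirely inside the cone, so the union is just the cone — area = 77.46 mm². Checking containment: the cross-section at z = 11.4 is a subset of the cross-section at z = 11.3.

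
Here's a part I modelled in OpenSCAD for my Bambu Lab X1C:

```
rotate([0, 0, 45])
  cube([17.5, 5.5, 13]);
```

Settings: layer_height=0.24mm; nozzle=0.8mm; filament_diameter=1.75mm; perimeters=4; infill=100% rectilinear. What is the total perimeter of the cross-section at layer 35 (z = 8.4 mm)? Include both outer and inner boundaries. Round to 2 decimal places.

46.00 mm

At z = 8.4 mm: the cube (footprint 17.5×5.5) is included at this height (perimeter 46.00 mm); (rotated 45° about Z; rotation is an isometry so areas/perimeters/island counts are preserved). Overall, the cross-section is a single solid region. Total boundary length (outer) = 46.00 mm.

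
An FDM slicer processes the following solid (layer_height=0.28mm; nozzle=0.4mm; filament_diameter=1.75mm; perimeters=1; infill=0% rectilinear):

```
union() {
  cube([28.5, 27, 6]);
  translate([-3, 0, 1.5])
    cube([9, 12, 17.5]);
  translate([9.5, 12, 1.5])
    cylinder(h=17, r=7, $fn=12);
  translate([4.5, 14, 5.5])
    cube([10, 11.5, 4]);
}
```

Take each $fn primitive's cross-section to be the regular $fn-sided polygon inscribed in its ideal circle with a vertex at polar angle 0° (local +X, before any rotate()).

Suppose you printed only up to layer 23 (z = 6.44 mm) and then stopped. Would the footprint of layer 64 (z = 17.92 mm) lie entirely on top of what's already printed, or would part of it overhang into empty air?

Compare the two slices. At z = 6.44: the cube does not reach this height (z outside [0, 6]); the 9×12 cube at (-3, 0) contributes its full rectangle (area 108.00 mm²); the cylinder at (9.5, 12): section is a regular 12-gon, circumradius r=7 (area = (12/2)·7.000²·sin(360°/12) = 147.00 mm²); the cube at (4.5, 14) (footprint 10×11.5) is included at this height (area 115.00 mm²); Combining (union): the regions partially overlap — summed areas 370.00 mm² minus the doubly-counted overlap 55.55 mm² gives 314.45 mm² — area = 314.45 mm². At z = 17.92: the cube is not intersected at this z (z outside [0, 6]); the cube at (-3, 0) (footprint 9×12) is included at this height (area 108.00 mm²); the r=7 cylinder at (9.5, 12) contributes a regular 12-gon of circumradius 7 (area = (12/2)·7.000²·sin(360°/12) = 147.00 mm²); the cube at (4.5, 14) is absent (z outside [5.5, 9.5]); Taking the union: the regions partially overlap — summed areas 255.00 mm² minus the doubly-counted overlap 13.89 mm² gives 241.11 mm² — area = 241.11 mm². Checking containment: the cross-section at z = 17.92 is a subset of the cross-section at z = 6.44.

entirely on top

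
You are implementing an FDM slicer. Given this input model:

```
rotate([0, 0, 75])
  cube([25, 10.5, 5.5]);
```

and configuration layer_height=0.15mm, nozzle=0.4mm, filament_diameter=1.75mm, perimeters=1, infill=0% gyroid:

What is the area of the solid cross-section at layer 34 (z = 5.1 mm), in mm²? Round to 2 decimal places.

At z = 5.1 mm: the cube is present — its section is the full 25×10.5 rectangle (area 262.50 mm²); (whole slice rotated 75° about Z — lengths, areas and connectivity unchanged). Overall, the cross-section is a single solid region. Net area = 262.50 mm².

262.50 mm²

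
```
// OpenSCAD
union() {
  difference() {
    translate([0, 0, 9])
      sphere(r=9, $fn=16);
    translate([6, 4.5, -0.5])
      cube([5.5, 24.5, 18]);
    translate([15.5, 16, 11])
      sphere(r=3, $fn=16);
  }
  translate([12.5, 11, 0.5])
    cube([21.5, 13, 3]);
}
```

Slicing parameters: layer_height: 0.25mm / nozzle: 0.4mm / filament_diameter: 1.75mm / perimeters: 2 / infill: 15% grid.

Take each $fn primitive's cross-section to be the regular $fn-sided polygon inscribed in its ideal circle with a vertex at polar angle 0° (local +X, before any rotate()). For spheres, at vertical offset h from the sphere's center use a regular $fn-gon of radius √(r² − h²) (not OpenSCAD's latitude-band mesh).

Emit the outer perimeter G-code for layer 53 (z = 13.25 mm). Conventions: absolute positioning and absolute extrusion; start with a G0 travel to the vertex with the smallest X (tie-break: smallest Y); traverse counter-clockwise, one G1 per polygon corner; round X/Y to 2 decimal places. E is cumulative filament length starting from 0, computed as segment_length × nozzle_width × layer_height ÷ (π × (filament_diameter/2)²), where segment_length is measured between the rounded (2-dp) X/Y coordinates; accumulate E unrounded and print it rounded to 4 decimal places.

G0 X-7.93 Y0.00 Z13.25
G1 X-7.33 Y-3.04 E0.1288
G1 X-5.61 Y-5.61 E0.2574
G1 X-3.04 Y-7.33 E0.3860
G1 X0.00 Y-7.93 E0.5148
G1 X3.04 Y-7.33 E0.6436
G1 X5.61 Y-5.61 E0.7722
G1 X7.33 Y-3.04 E0.9008
G1 X7.93 Y0.00 E1.0296
G1 X7.33 Y3.04 E1.1584
G1 X6.35 Y4.50 E1.2315
G1 X6.00 Y4.50 E1.2461
G1 X6.00 Y5.03 E1.2681
G1 X5.61 Y5.61 E1.2972
G1 X3.04 Y7.33 E1.4257
G1 X0.00 Y7.93 E1.5546
G1 X-3.04 Y7.33 E1.6834
G1 X-5.61 Y5.61 E1.8120
G1 X-7.33 Y3.04 E1.9405
G1 X-7.93 Y0.00 E2.0694

At z = 13.25 mm: the r=9 sphere contributes a regular 16-gon of circumradius √(9²−4.25²) = 7.933; the 5.5×24.5 cube at (6, 4.5) contributes its full rectangle; the r=3 sphere at (15.5, 16) contributes a regular 16-gon of circumradius √(3²−2.25²) = 1.984; After the difference (first − rest): starting from the r=9 sphere, the 5.5×24.5 cube at (6, 4.5) partially overlaps it — only the 0.09 mm² overlap (of its 134.75 mm²) is removed, clipping the outline; the r=3 sphere at (15.5, 16) misses the remaining region (no effect) — 1 connected region; the cube at (12.5, 11) does not reach this height (z outside [0.5, 3.5]); Taking the union: only the result so far is present, so the union is just that shape — 1 connected region. The outline is a single polygon with 19 vertices. Extrusion per mm of travel: 0.4 × 0.25 / (π × 0.875²) = 0.041575. Accumulating E over each segment gives final E = 2.0694.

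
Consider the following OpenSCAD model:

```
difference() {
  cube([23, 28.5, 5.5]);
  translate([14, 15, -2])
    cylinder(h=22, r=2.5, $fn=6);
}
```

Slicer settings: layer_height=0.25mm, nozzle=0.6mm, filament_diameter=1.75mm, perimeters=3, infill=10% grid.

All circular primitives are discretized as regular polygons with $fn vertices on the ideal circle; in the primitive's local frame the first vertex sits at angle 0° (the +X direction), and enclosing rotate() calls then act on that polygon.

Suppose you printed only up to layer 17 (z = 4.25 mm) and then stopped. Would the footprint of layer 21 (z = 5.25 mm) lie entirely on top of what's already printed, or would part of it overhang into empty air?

Compare the two slices. At z = 4.25: the cube is present — its section is the full 23×28.5 rectangle (area 655.50 mm²); the r=2.5 cylinder at (14, 15) gives a regular 6-gon of circumradius 2.5 (constant along its height) (area = (6/2)·2.500²·sin(360°/6) = 16.24 mm²); After the difference (first − rest): starting from the 23×28.5 cube (655.50 mm²), the r=2.5 cylinder at (14, 15) lies wholly inside it (removes its full 16.24 mm² and its 15.00 mm outline becomes a hole wall) — area = 639.26 mm². At z = 5.25: the cube (footprint 23×28.5) is included at this height (area 655.50 mm²); the cylinder at (14, 15): section is a regular 6-gon, circumradius r=2.5 (area = (6/2)·2.500²·sin(360°/6) = 16.24 mm²); Taking the first minus the rest: starting from the 23×28.5 cube (655.50 mm²), the r=2.5 cylinder at (14, 15) lies wholly inside it (removes its full 16.24 mm² and its 15.00 mm outline becomes a hole wall) — area = 639.26 mm². Checking containment: the cross-section at z = 5.25 is a subset of the cross-section at z = 4.25.

entirely on top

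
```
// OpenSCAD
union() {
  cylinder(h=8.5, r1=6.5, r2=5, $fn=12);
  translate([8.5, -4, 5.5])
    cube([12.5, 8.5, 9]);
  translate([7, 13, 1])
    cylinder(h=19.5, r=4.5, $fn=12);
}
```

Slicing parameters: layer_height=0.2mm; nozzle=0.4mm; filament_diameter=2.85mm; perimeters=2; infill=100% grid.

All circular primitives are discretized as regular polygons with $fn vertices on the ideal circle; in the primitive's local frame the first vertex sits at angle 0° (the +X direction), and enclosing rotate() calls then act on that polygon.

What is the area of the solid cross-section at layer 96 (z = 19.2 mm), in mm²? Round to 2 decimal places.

60.75 mm²

At z = 19.2 mm: the cone does not reach this height (z outside [0, 8.5]); the cube at (8.5, -4) does not reach this height (z outside [5.5, 14.5]); the r=4.5 cylinder at (7, 13) contributes a regular 12-gon of circumradius 4.5 (area = (12/2)·4.500²·sin(360°/12) = 60.75 mm²); Taking the union: only the r=4.5 cylinder at (7, 13) is present, so the union is just that shape — area = 60.75 mm². Overall, the cross-section is a single solid region. Net area = 60.75 mm².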